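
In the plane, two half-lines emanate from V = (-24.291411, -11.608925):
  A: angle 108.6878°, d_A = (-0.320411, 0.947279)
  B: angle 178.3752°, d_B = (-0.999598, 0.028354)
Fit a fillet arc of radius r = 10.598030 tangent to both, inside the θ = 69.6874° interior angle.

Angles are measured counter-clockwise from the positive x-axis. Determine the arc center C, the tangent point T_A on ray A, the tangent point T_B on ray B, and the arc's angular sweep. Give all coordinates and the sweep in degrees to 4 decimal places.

bisector direction at 143.5315° = (-0.804184,0.594381)
center distance |VC| = r/sin(θ/2) = 10.598030/sin(34.8437°) = 18.549437
C = V + |VC|·bis = (-39.2086,-0.5835)
T_A = V + ((C−V)·d_A)·d_A = V + 15.2238·d_A = (-29.1693,2.8122)
T_B = V + ((C−V)·d_B)·d_B = V + 15.2238·d_B = (-39.5091,-11.1773)
sweep = 180° − θ = 110.3126°

center=(-39.2086,-0.5835) T_A=(-29.1693,2.8122) T_B=(-39.5091,-11.1773) sweep=110.3126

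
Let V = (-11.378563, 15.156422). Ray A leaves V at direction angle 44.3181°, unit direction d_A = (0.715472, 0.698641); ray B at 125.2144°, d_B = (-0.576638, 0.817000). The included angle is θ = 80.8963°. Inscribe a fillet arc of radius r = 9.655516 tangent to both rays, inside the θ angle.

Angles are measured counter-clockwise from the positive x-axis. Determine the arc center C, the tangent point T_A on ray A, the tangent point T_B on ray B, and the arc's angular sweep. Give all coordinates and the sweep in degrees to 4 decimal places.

bisector direction at 84.7662° = (0.091219,0.995831)
center distance |VC| = r/sin(θ/2) = 9.655516/sin(40.4481°) = 14.883040
C = V + |VC|·bis = (-10.0209,29.9774)
T_A = V + ((C−V)·d_A)·d_A = V + 11.3259·d_A = (-3.2752,23.0692)
T_B = V + ((C−V)·d_B)·d_B = V + 11.3259·d_B = (-17.9095,24.4097)
sweep = 180° − θ = 99.1037°

center=(-10.0209,29.9774) T_A=(-3.2752,23.0692) T_B=(-17.9095,24.4097) sweep=99.1037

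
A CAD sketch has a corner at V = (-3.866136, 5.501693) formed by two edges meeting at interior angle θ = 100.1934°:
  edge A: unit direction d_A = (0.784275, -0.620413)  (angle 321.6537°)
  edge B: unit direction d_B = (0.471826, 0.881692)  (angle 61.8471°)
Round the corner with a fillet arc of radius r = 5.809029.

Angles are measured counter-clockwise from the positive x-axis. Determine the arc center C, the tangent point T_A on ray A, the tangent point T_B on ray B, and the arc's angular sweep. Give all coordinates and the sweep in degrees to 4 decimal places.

center=(3.5476,7.0438) T_A=(-0.0564,2.4879) T_B=(-1.5742,9.7847) sweep=79.8066

bisector direction at 11.7504° = (0.979044,0.203649)
center distance |VC| = r/sin(θ/2) = 5.809029/sin(50.0967°) = 7.572436
C = V + |VC|·bis = (3.5476,7.0438)
T_A = V + ((C−V)·d_A)·d_A = V + 4.8577·d_A = (-0.0564,2.4879)
T_B = V + ((C−V)·d_B)·d_B = V + 4.8577·d_B = (-1.5742,9.7847)
sweep = 180° − θ = 79.8066°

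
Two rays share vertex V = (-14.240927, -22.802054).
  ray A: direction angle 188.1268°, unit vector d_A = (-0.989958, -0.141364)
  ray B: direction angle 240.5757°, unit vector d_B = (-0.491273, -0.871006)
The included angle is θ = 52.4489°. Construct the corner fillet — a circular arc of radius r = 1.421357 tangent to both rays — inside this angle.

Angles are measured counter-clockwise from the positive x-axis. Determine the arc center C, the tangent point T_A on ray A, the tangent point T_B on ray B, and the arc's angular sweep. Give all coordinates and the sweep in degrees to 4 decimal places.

center=(-16.8965,-24.6170) T_A=(-17.0974,-23.2100) T_B=(-15.6585,-25.3153) sweep=127.5511

bisector direction at 214.3512° = (-0.825594,-0.564265)
center distance |VC| = r/sin(θ/2) = 1.421357/sin(26.2245°) = 3.216550
C = V + |VC|·bis = (-16.8965,-24.6170)
T_A = V + ((C−V)·d_A)·d_A = V + 2.8855·d_A = (-17.0974,-23.2100)
T_B = V + ((C−V)·d_B)·d_B = V + 2.8855·d_B = (-15.6585,-25.3153)
sweep = 180° − θ = 127.5511°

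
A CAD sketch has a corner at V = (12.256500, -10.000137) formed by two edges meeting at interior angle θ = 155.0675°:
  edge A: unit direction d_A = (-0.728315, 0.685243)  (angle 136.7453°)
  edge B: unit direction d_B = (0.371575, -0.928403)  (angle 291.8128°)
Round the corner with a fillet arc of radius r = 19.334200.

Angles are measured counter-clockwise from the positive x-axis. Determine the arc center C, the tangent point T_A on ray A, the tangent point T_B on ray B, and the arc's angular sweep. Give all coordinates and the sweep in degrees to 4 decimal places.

center=(-4.1052,-21.1526) T_A=(9.1434,-7.0712) T_B=(13.8447,-13.9684) sweep=24.9325

bisector direction at 214.2790° = (-0.826304,-0.563224)
center distance |VC| = r/sin(θ/2) = 19.334200/sin(77.5337°) = 19.801043
C = V + |VC|·bis = (-4.1052,-21.1526)
T_A = V + ((C−V)·d_A)·d_A = V + 4.2743·d_A = (9.1434,-7.0712)
T_B = V + ((C−V)·d_B)·d_B = V + 4.2743·d_B = (13.8447,-13.9684)
sweep = 180° − θ = 24.9325°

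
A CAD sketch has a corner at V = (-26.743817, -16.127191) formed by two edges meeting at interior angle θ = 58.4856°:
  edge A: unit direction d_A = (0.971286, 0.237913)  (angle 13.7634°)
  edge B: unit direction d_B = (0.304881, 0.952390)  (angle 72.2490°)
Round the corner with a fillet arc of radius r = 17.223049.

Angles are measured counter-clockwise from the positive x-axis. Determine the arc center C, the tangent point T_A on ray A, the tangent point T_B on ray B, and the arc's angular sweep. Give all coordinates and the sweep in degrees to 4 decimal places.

bisector direction at 43.0062° = (0.731280,0.682077)
center distance |VC| = r/sin(θ/2) = 17.223049/sin(29.2428°) = 35.256172
C = V + |VC|·bis = (-0.9617,7.9203)
T_A = V + ((C−V)·d_A)·d_A = V + 30.7630·d_A = (3.1359,-8.8083)
T_B = V + ((C−V)·d_B)·d_B = V + 30.7630·d_B = (-17.3648,13.1712)
sweep = 180° − θ = 121.5144°

center=(-0.9617,7.9203) T_A=(3.1359,-8.8083) T_B=(-17.3648,13.1712) sweep=121.5144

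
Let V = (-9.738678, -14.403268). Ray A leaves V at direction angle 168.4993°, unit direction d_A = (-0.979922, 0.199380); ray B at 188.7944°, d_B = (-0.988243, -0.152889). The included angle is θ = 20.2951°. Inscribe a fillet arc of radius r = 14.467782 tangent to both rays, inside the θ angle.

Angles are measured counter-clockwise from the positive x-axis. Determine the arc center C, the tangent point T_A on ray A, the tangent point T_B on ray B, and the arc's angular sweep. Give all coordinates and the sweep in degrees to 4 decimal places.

center=(-91.8334,-12.4641) T_A=(-88.9488,1.7132) T_B=(-89.6214,-26.7618) sweep=159.7049

bisector direction at 178.6469° = (-0.999721,0.023615)
center distance |VC| = r/sin(θ/2) = 14.467782/sin(10.1476°) = 82.117592
C = V + |VC|·bis = (-91.8334,-12.4641)
T_A = V + ((C−V)·d_A)·d_A = V + 80.8331·d_A = (-88.9488,1.7132)
T_B = V + ((C−V)·d_B)·d_B = V + 80.8331·d_B = (-89.6214,-26.7618)
sweep = 180° − θ = 159.7049°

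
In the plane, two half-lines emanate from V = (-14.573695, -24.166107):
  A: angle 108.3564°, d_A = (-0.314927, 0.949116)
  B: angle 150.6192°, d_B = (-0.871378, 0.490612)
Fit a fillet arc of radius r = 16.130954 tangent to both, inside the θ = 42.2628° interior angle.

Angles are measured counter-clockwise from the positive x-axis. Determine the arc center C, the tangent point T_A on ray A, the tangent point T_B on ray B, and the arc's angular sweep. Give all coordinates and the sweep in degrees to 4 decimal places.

bisector direction at 129.4878° = (-0.635914,0.771760)
center distance |VC| = r/sin(θ/2) = 16.130954/sin(21.1314°) = 44.745060
C = V + |VC|·bis = (-43.0277,10.3663)
T_A = V + ((C−V)·d_A)·d_A = V + 41.7362·d_A = (-27.7176,15.4464)
T_B = V + ((C−V)·d_B)·d_B = V + 41.7362·d_B = (-50.9417,-3.6898)
sweep = 180° − θ = 137.7372°

center=(-43.0277,10.3663) T_A=(-27.7176,15.4464) T_B=(-50.9417,-3.6898) sweep=137.7372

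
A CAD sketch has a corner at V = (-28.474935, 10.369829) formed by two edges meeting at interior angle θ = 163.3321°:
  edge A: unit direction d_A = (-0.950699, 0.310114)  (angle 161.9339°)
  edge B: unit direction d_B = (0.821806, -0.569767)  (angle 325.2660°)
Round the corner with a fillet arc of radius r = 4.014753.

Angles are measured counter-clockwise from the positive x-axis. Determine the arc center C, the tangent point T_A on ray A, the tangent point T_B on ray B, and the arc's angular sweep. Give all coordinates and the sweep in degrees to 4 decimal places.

bisector direction at 243.6000° = (-0.444636,-0.895711)
center distance |VC| = r/sin(θ/2) = 4.014753/sin(81.6660°) = 4.057601
C = V + |VC|·bis = (-30.2791,6.7354)
T_A = V + ((C−V)·d_A)·d_A = V + 0.5881·d_A = (-29.0341,10.5522)
T_B = V + ((C−V)·d_B)·d_B = V + 0.5881·d_B = (-27.9916,10.0347)
sweep = 180° − θ = 16.6679°

center=(-30.2791,6.7354) T_A=(-29.0341,10.5522) T_B=(-27.9916,10.0347) sweep=16.6679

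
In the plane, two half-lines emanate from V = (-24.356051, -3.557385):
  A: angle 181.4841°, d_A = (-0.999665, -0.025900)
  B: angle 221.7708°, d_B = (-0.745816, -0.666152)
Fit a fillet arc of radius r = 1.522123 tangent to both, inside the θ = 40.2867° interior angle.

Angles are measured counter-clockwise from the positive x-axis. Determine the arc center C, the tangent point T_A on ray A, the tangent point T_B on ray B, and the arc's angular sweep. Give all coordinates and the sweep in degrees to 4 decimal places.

bisector direction at 201.6275° = (-0.929600,-0.368570)
center distance |VC| = r/sin(θ/2) = 1.522123/sin(20.1434°) = 4.420021
C = V + |VC|·bis = (-28.4649,-5.1865)
T_A = V + ((C−V)·d_A)·d_A = V + 4.1497·d_A = (-28.5043,-3.6649)
T_B = V + ((C−V)·d_B)·d_B = V + 4.1497·d_B = (-27.4509,-6.3217)
sweep = 180° − θ = 139.7133°

center=(-28.4649,-5.1865) T_A=(-28.5043,-3.6649) T_B=(-27.4509,-6.3217) sweep=139.7133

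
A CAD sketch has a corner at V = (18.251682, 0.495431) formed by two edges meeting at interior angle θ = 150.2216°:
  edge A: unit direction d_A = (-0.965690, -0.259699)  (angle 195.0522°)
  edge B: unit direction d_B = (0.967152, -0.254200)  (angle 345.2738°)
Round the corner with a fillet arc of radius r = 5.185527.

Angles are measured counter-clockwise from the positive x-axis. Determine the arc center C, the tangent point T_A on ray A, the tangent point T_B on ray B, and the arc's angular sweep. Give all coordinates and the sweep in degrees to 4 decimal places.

center=(18.2669,-4.8702) T_A=(16.9203,0.1374) T_B=(19.5851,0.1450) sweep=29.7784

bisector direction at 270.1630° = (0.002845,-0.999996)
center distance |VC| = r/sin(θ/2) = 5.185527/sin(75.1108°) = 5.365682
C = V + |VC|·bis = (18.2669,-4.8702)
T_A = V + ((C−V)·d_A)·d_A = V + 1.3787·d_A = (16.9203,0.1374)
T_B = V + ((C−V)·d_B)·d_B = V + 1.3787·d_B = (19.5851,0.1450)
sweep = 180° − θ = 29.7784°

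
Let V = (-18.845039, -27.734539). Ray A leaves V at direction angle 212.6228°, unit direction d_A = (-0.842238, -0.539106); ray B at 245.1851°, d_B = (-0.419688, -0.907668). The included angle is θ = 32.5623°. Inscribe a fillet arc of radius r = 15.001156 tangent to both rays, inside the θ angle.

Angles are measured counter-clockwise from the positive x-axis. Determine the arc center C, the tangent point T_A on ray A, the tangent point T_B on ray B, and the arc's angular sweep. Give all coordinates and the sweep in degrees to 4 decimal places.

center=(-54.0174,-68.0590) T_A=(-62.1046,-55.4245) T_B=(-40.4013,-74.3548) sweep=147.4377

bisector direction at 228.9040° = (-0.657323,-0.753609)
center distance |VC| = r/sin(θ/2) = 15.001156/sin(16.2812°) = 53.508495
C = V + |VC|·bis = (-54.0174,-68.0590)
T_A = V + ((C−V)·d_A)·d_A = V + 51.3627·d_A = (-62.1046,-55.4245)
T_B = V + ((C−V)·d_B)·d_B = V + 51.3627·d_B = (-40.4013,-74.3548)
sweep = 180° − θ = 147.4377°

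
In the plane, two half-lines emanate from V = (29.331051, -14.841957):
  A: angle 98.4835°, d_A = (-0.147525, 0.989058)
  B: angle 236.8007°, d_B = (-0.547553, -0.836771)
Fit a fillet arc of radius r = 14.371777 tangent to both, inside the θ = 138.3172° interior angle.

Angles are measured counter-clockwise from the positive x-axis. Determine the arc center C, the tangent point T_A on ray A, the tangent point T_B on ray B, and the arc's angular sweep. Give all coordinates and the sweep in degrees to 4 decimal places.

bisector direction at 167.6421° = (-0.976830,0.214018)
center distance |VC| = r/sin(θ/2) = 14.371777/sin(69.1586°) = 15.377976
C = V + |VC|·bis = (14.3094,-11.5508)
T_A = V + ((C−V)·d_A)·d_A = V + 5.4712·d_A = (28.5239,-9.4306)
T_B = V + ((C−V)·d_B)·d_B = V + 5.4712·d_B = (26.3353,-19.4201)
sweep = 180° − θ = 41.6828°

center=(14.3094,-11.5508) T_A=(28.5239,-9.4306) T_B=(26.3353,-19.4201) sweep=41.6828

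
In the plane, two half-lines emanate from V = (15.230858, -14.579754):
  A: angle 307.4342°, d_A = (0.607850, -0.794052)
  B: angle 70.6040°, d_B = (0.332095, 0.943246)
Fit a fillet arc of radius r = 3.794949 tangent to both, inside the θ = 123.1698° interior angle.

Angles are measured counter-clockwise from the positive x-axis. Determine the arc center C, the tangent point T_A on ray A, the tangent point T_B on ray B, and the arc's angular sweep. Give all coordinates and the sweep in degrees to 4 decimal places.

bisector direction at 9.0191° = (0.987636,0.156764)
center distance |VC| = r/sin(θ/2) = 3.794949/sin(61.5849°) = 4.314780
C = V + |VC|·bis = (19.4923,-13.9034)
T_A = V + ((C−V)·d_A)·d_A = V + 2.0532·d_A = (16.4789,-16.2101)
T_B = V + ((C−V)·d_B)·d_B = V + 2.0532·d_B = (15.9127,-12.6431)
sweep = 180° − θ = 56.8302°

center=(19.4923,-13.9034) T_A=(16.4789,-16.2101) T_B=(15.9127,-12.6431) sweep=56.8302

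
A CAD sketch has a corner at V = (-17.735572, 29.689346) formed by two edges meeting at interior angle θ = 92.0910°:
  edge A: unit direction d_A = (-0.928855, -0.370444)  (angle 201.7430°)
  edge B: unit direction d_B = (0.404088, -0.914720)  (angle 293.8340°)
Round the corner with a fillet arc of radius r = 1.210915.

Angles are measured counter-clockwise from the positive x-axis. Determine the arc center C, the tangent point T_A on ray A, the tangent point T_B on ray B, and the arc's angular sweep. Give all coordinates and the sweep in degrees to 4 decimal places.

bisector direction at 247.7885° = (-0.378027,-0.925795)
center distance |VC| = r/sin(θ/2) = 1.210915/sin(46.0455°) = 1.682081
C = V + |VC|·bis = (-18.3714,28.1321)
T_A = V + ((C−V)·d_A)·d_A = V + 1.1675·d_A = (-18.8200,29.2568)
T_B = V + ((C−V)·d_B)·d_B = V + 1.1675·d_B = (-17.2638,28.6214)
sweep = 180° − θ = 87.9090°

center=(-18.3714,28.1321) T_A=(-18.8200,29.2568) T_B=(-17.2638,28.6214) sweep=87.9090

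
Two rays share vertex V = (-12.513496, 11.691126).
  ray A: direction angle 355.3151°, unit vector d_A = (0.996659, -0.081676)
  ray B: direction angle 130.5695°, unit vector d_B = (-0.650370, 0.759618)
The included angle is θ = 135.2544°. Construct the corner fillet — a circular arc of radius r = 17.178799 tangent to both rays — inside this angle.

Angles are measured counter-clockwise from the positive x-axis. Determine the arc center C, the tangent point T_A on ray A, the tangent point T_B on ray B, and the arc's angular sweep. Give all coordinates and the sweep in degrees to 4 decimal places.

bisector direction at 62.9423° = (0.454888,0.890549)
center distance |VC| = r/sin(θ/2) = 17.178799/sin(67.6272°) = 18.577161
C = V + |VC|·bis = (-4.0630,28.2350)
T_A = V + ((C−V)·d_A)·d_A = V + 7.0711·d_A = (-5.4661,11.1136)
T_B = V + ((C−V)·d_B)·d_B = V + 7.0711·d_B = (-17.1123,17.0624)
sweep = 180° − θ = 44.7456°

center=(-4.0630,28.2350) T_A=(-5.4661,11.1136) T_B=(-17.1123,17.0624) sweep=44.7456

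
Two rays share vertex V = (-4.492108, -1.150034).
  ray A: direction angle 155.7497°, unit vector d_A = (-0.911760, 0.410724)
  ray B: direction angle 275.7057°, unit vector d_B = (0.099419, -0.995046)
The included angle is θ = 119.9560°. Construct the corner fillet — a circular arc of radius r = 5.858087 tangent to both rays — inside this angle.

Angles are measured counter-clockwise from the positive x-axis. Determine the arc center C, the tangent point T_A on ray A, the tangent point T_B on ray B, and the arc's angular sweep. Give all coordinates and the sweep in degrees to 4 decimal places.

center=(-9.9846,-5.1008) T_A=(-7.5786,0.2403) T_B=(-4.1556,-4.5184) sweep=60.0440

bisector direction at 215.7277° = (-0.811801,-0.583934)
center distance |VC| = r/sin(θ/2) = 5.858087/sin(59.9780°) = 6.765837
C = V + |VC|·bis = (-9.9846,-5.1008)
T_A = V + ((C−V)·d_A)·d_A = V + 3.3852·d_A = (-7.5786,0.2403)
T_B = V + ((C−V)·d_B)·d_B = V + 3.3852·d_B = (-4.1556,-4.5184)
sweep = 180° − θ = 60.0440°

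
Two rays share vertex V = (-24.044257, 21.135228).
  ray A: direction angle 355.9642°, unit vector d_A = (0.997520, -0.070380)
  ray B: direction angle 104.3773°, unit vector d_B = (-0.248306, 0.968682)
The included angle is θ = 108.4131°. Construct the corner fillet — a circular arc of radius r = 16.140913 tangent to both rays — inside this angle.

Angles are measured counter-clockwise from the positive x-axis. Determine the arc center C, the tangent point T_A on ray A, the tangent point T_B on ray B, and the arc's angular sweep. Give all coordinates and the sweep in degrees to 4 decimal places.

center=(-11.2987,36.4170) T_A=(-12.4347,20.3161) T_B=(-26.9341,32.4091) sweep=71.5869

bisector direction at 50.1707° = (0.640502,0.767957)
center distance |VC| = r/sin(θ/2) = 16.140913/sin(54.2066°) = 19.899276
C = V + |VC|·bis = (-11.2987,36.4170)
T_A = V + ((C−V)·d_A)·d_A = V + 11.6384·d_A = (-12.4347,20.3161)
T_B = V + ((C−V)·d_B)·d_B = V + 11.6384·d_B = (-26.9341,32.4091)
sweep = 180° − θ = 71.5869°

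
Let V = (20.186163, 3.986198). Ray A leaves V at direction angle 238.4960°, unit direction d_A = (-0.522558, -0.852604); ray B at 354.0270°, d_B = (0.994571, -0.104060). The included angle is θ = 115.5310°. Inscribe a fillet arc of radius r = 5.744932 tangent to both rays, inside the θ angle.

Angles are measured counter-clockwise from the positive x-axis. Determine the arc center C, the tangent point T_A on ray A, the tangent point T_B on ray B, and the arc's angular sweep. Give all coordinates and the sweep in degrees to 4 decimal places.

center=(23.1913,-2.1045) T_A=(18.2931,0.8975) T_B=(23.7891,3.6092) sweep=64.4690

bisector direction at 296.2615° = (0.442469,-0.896784)
center distance |VC| = r/sin(θ/2) = 5.744932/sin(57.7655°) = 6.791726
C = V + |VC|·bis = (23.1913,-2.1045)
T_A = V + ((C−V)·d_A)·d_A = V + 3.6226·d_A = (18.2931,0.8975)
T_B = V + ((C−V)·d_B)·d_B = V + 3.6226·d_B = (23.7891,3.6092)
sweep = 180° − θ = 64.4690°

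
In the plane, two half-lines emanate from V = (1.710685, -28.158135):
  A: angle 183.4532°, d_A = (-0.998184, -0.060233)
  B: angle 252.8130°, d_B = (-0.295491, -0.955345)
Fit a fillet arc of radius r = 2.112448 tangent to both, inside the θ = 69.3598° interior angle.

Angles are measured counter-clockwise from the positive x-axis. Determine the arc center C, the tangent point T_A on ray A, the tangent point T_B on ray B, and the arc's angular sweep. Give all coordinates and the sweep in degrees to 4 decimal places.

center=(-1.2096,-30.4506) T_A=(-1.3368,-28.3420) T_B=(0.8085,-31.0749) sweep=110.6402

bisector direction at 218.1331° = (-0.786578,-0.617490)
center distance |VC| = r/sin(θ/2) = 2.112448/sin(34.6799°) = 3.712621
C = V + |VC|·bis = (-1.2096,-30.4506)
T_A = V + ((C−V)·d_A)·d_A = V + 3.0531·d_A = (-1.3368,-28.3420)
T_B = V + ((C−V)·d_B)·d_B = V + 3.0531·d_B = (0.8085,-31.0749)
sweep = 180° − θ = 110.6402°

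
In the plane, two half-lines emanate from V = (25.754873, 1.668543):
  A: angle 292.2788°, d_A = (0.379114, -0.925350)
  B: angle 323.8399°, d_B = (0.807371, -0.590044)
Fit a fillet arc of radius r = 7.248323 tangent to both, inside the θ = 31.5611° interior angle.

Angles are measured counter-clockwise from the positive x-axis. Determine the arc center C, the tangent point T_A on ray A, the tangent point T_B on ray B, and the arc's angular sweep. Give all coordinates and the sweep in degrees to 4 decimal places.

bisector direction at 308.0593° = (0.616477,-0.787373)
center distance |VC| = r/sin(θ/2) = 7.248323/sin(15.7805°) = 26.652794
C = V + |VC|·bis = (42.1857,-19.3171)
T_A = V + ((C−V)·d_A)·d_A = V + 25.6483·d_A = (35.4785,-22.0651)
T_B = V + ((C−V)·d_B)·d_B = V + 25.6483·d_B = (46.4625,-13.4650)
sweep = 180° − θ = 148.4389°

center=(42.1857,-19.3171) T_A=(35.4785,-22.0651) T_B=(46.4625,-13.4650) sweep=148.4389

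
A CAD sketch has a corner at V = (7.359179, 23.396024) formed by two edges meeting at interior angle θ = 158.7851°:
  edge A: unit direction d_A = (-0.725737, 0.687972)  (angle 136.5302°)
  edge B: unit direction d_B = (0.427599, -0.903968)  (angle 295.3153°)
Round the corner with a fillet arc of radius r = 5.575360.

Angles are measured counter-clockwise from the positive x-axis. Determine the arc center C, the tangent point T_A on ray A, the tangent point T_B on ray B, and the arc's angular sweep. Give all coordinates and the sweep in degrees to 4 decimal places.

center=(2.7657,20.0681) T_A=(6.6014,24.1144) T_B=(7.8057,22.4521) sweep=21.2149

bisector direction at 215.9228° = (-0.809809,-0.586694)
center distance |VC| = r/sin(θ/2) = 5.575360/sin(79.3925°) = 5.672291
C = V + |VC|·bis = (2.7657,20.0681)
T_A = V + ((C−V)·d_A)·d_A = V + 1.0442·d_A = (6.6014,24.1144)
T_B = V + ((C−V)·d_B)·d_B = V + 1.0442·d_B = (7.8057,22.4521)
sweep = 180° − θ = 21.2149°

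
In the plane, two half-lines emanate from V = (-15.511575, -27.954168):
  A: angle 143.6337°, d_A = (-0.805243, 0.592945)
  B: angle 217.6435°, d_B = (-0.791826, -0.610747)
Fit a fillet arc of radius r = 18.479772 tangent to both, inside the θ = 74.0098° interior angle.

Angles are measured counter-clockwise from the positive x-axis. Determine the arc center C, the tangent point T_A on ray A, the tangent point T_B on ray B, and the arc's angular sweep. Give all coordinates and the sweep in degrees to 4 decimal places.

bisector direction at 180.6386° = (-0.999938,-0.011145)
center distance |VC| = r/sin(θ/2) = 18.479772/sin(37.0049°) = 30.703247
C = V + |VC|·bis = (-46.2129,-28.2964)
T_A = V + ((C−V)·d_A)·d_A = V + 24.5191·d_A = (-35.2554,-13.4157)
T_B = V + ((C−V)·d_B)·d_B = V + 24.5191·d_B = (-34.9265,-42.9291)
sweep = 180° − θ = 105.9902°

center=(-46.2129,-28.2964) T_A=(-35.2554,-13.4157) T_B=(-34.9265,-42.9291) sweep=105.9902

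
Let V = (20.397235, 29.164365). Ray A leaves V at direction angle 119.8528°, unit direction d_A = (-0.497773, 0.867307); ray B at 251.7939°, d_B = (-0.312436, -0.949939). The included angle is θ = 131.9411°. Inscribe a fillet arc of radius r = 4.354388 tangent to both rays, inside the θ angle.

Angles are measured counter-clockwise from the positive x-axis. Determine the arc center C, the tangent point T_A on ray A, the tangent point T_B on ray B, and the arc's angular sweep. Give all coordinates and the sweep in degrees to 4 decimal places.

bisector direction at 185.8234° = (-0.994839,-0.101462)
center distance |VC| = r/sin(θ/2) = 4.354388/sin(65.9706°) = 4.767563
C = V + |VC|·bis = (15.6543,28.6806)
T_A = V + ((C−V)·d_A)·d_A = V + 1.9414·d_A = (19.4309,30.8481)
T_B = V + ((C−V)·d_B)·d_B = V + 1.9414·d_B = (19.7907,27.3202)
sweep = 180° − θ = 48.0589°

center=(15.6543,28.6806) T_A=(19.4309,30.8481) T_B=(19.7907,27.3202) sweep=48.0589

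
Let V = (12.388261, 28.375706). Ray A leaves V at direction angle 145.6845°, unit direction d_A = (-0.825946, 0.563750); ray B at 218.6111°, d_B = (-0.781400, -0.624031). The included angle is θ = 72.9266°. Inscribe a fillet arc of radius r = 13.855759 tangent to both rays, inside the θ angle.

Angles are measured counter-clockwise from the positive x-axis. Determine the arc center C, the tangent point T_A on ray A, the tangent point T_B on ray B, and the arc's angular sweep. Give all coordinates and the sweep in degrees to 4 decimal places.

bisector direction at 182.1478° = (-0.999297,-0.037477)
center distance |VC| = r/sin(θ/2) = 13.855759/sin(36.4633°) = 23.314114
C = V + |VC|·bis = (-10.9095,27.5020)
T_A = V + ((C−V)·d_A)·d_A = V + 18.7501·d_A = (-3.0983,38.9461)
T_B = V + ((C−V)·d_B)·d_B = V + 18.7501·d_B = (-2.2631,16.6751)
sweep = 180° − θ = 107.0734°

center=(-10.9095,27.5020) T_A=(-3.0983,38.9461) T_B=(-2.2631,16.6751) sweep=107.0734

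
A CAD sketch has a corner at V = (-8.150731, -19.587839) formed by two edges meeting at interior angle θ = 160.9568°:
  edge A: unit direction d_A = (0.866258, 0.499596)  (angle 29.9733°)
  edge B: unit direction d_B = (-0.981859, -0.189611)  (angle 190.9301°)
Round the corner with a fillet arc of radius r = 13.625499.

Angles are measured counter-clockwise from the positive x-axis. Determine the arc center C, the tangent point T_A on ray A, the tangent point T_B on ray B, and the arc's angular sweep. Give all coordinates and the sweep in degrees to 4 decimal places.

center=(-12.9782,-6.6429) T_A=(-6.1710,-18.4461) T_B=(-10.3947,-20.0212) sweep=19.0432

bisector direction at 110.4517° = (-0.349418,0.936967)
center distance |VC| = r/sin(θ/2) = 13.625499/sin(80.4784°) = 13.815835
C = V + |VC|·bis = (-12.9782,-6.6429)
T_A = V + ((C−V)·d_A)·d_A = V + 2.2854·d_A = (-6.1710,-18.4461)
T_B = V + ((C−V)·d_B)·d_B = V + 2.2854·d_B = (-10.3947,-20.0212)
sweep = 180° − θ = 19.0432°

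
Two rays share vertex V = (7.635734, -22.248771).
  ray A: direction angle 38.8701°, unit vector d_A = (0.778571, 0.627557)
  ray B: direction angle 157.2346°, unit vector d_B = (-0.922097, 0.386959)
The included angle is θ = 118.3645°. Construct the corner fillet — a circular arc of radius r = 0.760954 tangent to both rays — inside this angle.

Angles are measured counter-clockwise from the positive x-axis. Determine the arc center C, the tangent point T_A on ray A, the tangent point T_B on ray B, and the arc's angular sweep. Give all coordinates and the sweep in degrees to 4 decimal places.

bisector direction at 98.0524° = (-0.140078,0.990140)
center distance |VC| = r/sin(θ/2) = 0.760954/sin(59.1823°) = 0.886065
C = V + |VC|·bis = (7.5116,-21.3714)
T_A = V + ((C−V)·d_A)·d_A = V + 0.4539·d_A = (7.9892,-21.9639)
T_B = V + ((C−V)·d_B)·d_B = V + 0.4539·d_B = (7.2172,-22.0731)
sweep = 180° − θ = 61.6355°

center=(7.5116,-21.3714) T_A=(7.9892,-21.9639) T_B=(7.2172,-22.0731) sweep=61.6355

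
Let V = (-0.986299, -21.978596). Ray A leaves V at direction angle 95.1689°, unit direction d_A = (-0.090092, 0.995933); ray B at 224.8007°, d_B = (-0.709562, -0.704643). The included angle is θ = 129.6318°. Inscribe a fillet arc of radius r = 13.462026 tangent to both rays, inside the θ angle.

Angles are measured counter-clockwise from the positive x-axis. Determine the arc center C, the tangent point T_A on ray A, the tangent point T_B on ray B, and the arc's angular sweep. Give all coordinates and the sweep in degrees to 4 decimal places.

bisector direction at 159.9848° = (-0.939602,0.342269)
center distance |VC| = r/sin(θ/2) = 13.462026/sin(64.8159°) = 14.876068
C = V + |VC|·bis = (-14.9639,-16.8870)
T_A = V + ((C−V)·d_A)·d_A = V + 6.3302·d_A = (-1.5566,-15.6742)
T_B = V + ((C−V)·d_B)·d_B = V + 6.3302·d_B = (-5.4780,-26.4391)
sweep = 180° − θ = 50.3682°

center=(-14.9639,-16.8870) T_A=(-1.5566,-15.6742) T_B=(-5.4780,-26.4391) sweep=50.3682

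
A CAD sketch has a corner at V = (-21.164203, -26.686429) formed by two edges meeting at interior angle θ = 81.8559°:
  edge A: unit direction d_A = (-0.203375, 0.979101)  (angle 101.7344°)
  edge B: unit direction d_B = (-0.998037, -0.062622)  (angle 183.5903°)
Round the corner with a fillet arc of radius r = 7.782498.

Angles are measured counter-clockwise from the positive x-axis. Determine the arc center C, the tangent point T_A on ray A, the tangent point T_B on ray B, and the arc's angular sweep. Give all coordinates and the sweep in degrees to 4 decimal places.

bisector direction at 142.6624° = (-0.795075,0.606511)
center distance |VC| = r/sin(θ/2) = 7.782498/sin(40.9280°) = 11.879691
C = V + |VC|·bis = (-30.6094,-19.4813)
T_A = V + ((C−V)·d_A)·d_A = V + 8.9755·d_A = (-22.9896,-17.8985)
T_B = V + ((C−V)·d_B)·d_B = V + 8.9755·d_B = (-30.1221,-27.2485)
sweep = 180° − θ = 98.1441°

center=(-30.6094,-19.4813) T_A=(-22.9896,-17.8985) T_B=(-30.1221,-27.2485) sweep=98.1441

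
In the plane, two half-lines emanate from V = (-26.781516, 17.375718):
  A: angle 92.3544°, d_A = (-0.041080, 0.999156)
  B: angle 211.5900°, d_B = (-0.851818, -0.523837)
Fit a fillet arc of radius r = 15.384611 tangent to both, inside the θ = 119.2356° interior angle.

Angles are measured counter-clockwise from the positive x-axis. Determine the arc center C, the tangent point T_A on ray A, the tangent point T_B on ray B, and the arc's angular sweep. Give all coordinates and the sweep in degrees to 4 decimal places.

bisector direction at 151.9722° = (-0.882720,0.469900)
center distance |VC| = r/sin(θ/2) = 15.384611/sin(59.6178°) = 17.833698
C = V + |VC|·bis = (-42.5237,25.7558)
T_A = V + ((C−V)·d_A)·d_A = V + 9.0197·d_A = (-27.1520,26.3878)
T_B = V + ((C−V)·d_B)·d_B = V + 9.0197·d_B = (-34.4646,12.6509)
sweep = 180° − θ = 60.7644°

center=(-42.5237,25.7558) T_A=(-27.1520,26.3878) T_B=(-34.4646,12.6509) sweep=60.7644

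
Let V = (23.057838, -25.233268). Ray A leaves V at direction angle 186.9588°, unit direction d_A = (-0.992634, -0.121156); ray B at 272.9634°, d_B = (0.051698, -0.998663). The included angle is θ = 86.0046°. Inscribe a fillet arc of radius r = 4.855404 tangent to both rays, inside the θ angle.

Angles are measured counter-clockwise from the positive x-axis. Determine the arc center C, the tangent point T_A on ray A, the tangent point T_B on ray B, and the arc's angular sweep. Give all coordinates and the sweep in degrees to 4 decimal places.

center=(18.4781,-30.6837) T_A=(17.8898,-25.8640) T_B=(23.3270,-30.4327) sweep=93.9954

bisector direction at 229.9611° = (-0.643308,-0.765608)
center distance |VC| = r/sin(θ/2) = 4.855404/sin(43.0023°) = 7.119071
C = V + |VC|·bis = (18.4781,-30.6837)
T_A = V + ((C−V)·d_A)·d_A = V + 5.2064·d_A = (17.8898,-25.8640)
T_B = V + ((C−V)·d_B)·d_B = V + 5.2064·d_B = (23.3270,-30.4327)
sweep = 180° − θ = 93.9954°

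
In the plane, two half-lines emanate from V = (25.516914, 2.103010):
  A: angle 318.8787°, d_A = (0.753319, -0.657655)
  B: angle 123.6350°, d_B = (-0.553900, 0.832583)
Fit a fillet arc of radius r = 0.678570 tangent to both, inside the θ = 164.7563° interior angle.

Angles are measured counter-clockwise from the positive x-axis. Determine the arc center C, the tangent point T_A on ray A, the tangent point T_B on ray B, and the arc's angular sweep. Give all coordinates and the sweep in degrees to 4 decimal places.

bisector direction at 41.2568° = (0.751761,0.659436)
center distance |VC| = r/sin(θ/2) = 0.678570/sin(82.3782°) = 0.684619
C = V + |VC|·bis = (26.0316,2.5545)
T_A = V + ((C−V)·d_A)·d_A = V + 0.0908·d_A = (25.5853,2.0433)
T_B = V + ((C−V)·d_B)·d_B = V + 0.0908·d_B = (25.4666,2.1786)
sweep = 180° − θ = 15.2437°

center=(26.0316,2.5545) T_A=(25.5853,2.0433) T_B=(25.4666,2.1786) sweep=15.2437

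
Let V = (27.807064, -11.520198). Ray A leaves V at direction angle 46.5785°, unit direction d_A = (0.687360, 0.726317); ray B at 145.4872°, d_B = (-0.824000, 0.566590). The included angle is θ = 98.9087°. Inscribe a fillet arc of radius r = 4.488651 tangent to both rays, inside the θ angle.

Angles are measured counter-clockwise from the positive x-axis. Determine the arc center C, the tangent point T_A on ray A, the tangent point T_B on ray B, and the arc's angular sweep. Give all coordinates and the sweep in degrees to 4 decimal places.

bisector direction at 96.0328° = (-0.105099,0.994462)
center distance |VC| = r/sin(θ/2) = 4.488651/sin(49.4543°) = 5.906988
C = V + |VC|·bis = (27.1862,-5.6459)
T_A = V + ((C−V)·d_A)·d_A = V + 3.8399·d_A = (30.4464,-8.7312)
T_B = V + ((C−V)·d_B)·d_B = V + 3.8399·d_B = (24.6430,-9.3446)
sweep = 180° − θ = 81.0913°

center=(27.1862,-5.6459) T_A=(30.4464,-8.7312) T_B=(24.6430,-9.3446) sweep=81.0913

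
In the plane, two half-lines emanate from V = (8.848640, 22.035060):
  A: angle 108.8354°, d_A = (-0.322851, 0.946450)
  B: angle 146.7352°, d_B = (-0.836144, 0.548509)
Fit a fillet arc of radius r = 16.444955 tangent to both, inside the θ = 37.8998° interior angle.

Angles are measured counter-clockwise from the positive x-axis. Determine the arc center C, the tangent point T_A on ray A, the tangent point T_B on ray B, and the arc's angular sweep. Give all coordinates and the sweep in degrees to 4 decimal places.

center=(-22.1788,62.0566) T_A=(-6.6145,67.3659) T_B=(-31.1990,48.3063) sweep=142.1002

bisector direction at 127.7853° = (-0.612704,0.790312)
center distance |VC| = r/sin(θ/2) = 16.444955/sin(18.9499°) = 50.640177
C = V + |VC|·bis = (-22.1788,62.0566)
T_A = V + ((C−V)·d_A)·d_A = V + 47.8956·d_A = (-6.6145,67.3659)
T_B = V + ((C−V)·d_B)·d_B = V + 47.8956·d_B = (-31.1990,48.3063)
sweep = 180° − θ = 142.1002°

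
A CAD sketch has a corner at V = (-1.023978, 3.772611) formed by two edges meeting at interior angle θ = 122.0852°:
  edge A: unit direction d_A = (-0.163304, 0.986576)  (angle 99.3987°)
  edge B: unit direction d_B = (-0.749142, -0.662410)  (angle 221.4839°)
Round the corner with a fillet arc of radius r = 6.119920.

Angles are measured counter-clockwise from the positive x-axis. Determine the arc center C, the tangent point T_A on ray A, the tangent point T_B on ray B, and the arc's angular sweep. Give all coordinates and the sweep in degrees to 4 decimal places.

center=(-7.6148,6.1141) T_A=(-1.5770,7.1135) T_B=(-3.5609,1.5294) sweep=57.9148

bisector direction at 160.4413° = (-0.942299,0.334772)
center distance |VC| = r/sin(θ/2) = 6.119920/sin(61.0426°) = 6.994355
C = V + |VC|·bis = (-7.6148,6.1141)
T_A = V + ((C−V)·d_A)·d_A = V + 3.3864·d_A = (-1.5770,7.1135)
T_B = V + ((C−V)·d_B)·d_B = V + 3.3864·d_B = (-3.5609,1.5294)
sweep = 180° − θ = 57.9148°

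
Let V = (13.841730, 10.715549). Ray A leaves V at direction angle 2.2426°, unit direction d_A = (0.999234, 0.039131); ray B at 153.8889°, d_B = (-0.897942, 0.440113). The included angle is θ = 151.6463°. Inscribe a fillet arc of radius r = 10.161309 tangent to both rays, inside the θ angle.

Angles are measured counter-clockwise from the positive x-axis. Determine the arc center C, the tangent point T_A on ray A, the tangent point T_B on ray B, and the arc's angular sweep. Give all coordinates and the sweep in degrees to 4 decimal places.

bisector direction at 78.0658° = (0.206789,0.978386)
center distance |VC| = r/sin(θ/2) = 10.161309/sin(75.8231°) = 10.480499
C = V + |VC|·bis = (16.0090,20.9695)
T_A = V + ((C−V)·d_A)·d_A = V + 2.5668·d_A = (16.4066,10.8160)
T_B = V + ((C−V)·d_B)·d_B = V + 2.5668·d_B = (11.5369,11.8452)
sweep = 180° − θ = 28.3537°

center=(16.0090,20.9695) T_A=(16.4066,10.8160) T_B=(11.5369,11.8452) sweep=28.3537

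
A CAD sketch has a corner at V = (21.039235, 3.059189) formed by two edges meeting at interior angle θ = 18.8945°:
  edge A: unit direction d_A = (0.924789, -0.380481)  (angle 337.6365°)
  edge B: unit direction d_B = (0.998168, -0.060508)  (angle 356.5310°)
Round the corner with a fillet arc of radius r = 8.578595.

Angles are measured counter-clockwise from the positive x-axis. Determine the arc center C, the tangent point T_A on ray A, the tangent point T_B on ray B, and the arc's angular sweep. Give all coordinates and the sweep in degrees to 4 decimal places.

center=(71.9809,-8.6232) T_A=(68.7169,-16.5566) T_B=(72.5000,-0.0603) sweep=161.1055

bisector direction at 347.0838° = (0.974698,-0.223527)
center distance |VC| = r/sin(θ/2) = 8.578595/sin(9.4473°) = 52.264049
C = V + |VC|·bis = (71.9809,-8.6232)
T_A = V + ((C−V)·d_A)·d_A = V + 51.5552·d_A = (68.7169,-16.5566)
T_B = V + ((C−V)·d_B)·d_B = V + 51.5552·d_B = (72.5000,-0.0603)
sweep = 180° − θ = 161.1055°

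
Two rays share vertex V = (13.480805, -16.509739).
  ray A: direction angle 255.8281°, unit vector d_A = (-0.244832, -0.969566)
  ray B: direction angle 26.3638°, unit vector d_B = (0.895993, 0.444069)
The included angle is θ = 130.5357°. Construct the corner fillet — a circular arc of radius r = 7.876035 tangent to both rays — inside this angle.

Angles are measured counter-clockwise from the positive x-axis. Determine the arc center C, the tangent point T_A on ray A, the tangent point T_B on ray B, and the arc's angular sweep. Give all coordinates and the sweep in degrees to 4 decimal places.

bisector direction at 321.0960° = (0.778199,-0.628018)
center distance |VC| = r/sin(θ/2) = 7.876035/sin(65.2678°) = 8.671435
C = V + |VC|·bis = (20.2289,-21.9556)
T_A = V + ((C−V)·d_A)·d_A = V + 3.6279·d_A = (12.5926,-20.0273)
T_B = V + ((C−V)·d_B)·d_B = V + 3.6279·d_B = (16.7314,-14.8987)
sweep = 180° − θ = 49.4643°

center=(20.2289,-21.9556) T_A=(12.5926,-20.0273) T_B=(16.7314,-14.8987) sweep=49.4643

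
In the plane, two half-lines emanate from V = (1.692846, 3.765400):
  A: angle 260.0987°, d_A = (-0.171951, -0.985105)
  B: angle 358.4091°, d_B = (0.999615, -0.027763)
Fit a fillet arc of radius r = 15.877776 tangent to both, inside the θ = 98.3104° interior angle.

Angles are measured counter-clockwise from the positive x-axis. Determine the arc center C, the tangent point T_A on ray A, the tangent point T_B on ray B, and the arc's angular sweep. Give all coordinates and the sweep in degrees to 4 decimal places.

center=(14.9738,-12.4874) T_A=(-0.6675,-9.7572) T_B=(15.4146,3.3843) sweep=81.6896

bisector direction at 309.2539° = (0.632758,-0.774350)
center distance |VC| = r/sin(θ/2) = 15.877776/sin(49.1552°) = 20.988914
C = V + |VC|·bis = (14.9738,-12.4874)
T_A = V + ((C−V)·d_A)·d_A = V + 13.7270·d_A = (-0.6675,-9.7572)
T_B = V + ((C−V)·d_B)·d_B = V + 13.7270·d_B = (15.4146,3.3843)
sweep = 180° − θ = 81.6896°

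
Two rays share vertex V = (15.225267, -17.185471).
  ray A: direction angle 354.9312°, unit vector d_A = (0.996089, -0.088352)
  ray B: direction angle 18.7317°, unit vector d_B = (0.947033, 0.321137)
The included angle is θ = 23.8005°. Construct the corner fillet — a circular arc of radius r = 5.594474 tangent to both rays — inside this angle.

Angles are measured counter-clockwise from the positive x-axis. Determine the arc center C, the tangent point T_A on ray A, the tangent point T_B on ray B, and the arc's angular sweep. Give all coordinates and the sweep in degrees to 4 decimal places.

bisector direction at 6.8315° = (0.992900,0.118949)
center distance |VC| = r/sin(θ/2) = 5.594474/sin(11.9002°) = 27.130187
C = V + |VC|·bis = (42.1628,-13.9584)
T_A = V + ((C−V)·d_A)·d_A = V + 26.5471·d_A = (41.6686,-19.5310)
T_B = V + ((C−V)·d_B)·d_B = V + 26.5471·d_B = (40.3662,-8.6602)
sweep = 180° − θ = 156.1995°

center=(42.1628,-13.9584) T_A=(41.6686,-19.5310) T_B=(40.3662,-8.6602) sweep=156.1995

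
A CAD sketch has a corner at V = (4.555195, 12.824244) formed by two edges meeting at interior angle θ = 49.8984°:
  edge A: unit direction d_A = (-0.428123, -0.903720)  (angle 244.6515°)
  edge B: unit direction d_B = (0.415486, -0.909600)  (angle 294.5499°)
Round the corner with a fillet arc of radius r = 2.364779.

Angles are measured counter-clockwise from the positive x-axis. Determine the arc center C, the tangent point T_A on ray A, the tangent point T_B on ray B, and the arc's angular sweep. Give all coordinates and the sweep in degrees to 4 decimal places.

center=(4.5161,7.2182) T_A=(2.3790,8.2306) T_B=(6.6671,8.2007) sweep=130.1016

bisector direction at 269.6007° = (-0.006969,-0.999976)
center distance |VC| = r/sin(θ/2) = 2.364779/sin(24.9492°) = 5.606206
C = V + |VC|·bis = (4.5161,7.2182)
T_A = V + ((C−V)·d_A)·d_A = V + 5.0830·d_A = (2.3790,8.2306)
T_B = V + ((C−V)·d_B)·d_B = V + 5.0830·d_B = (6.6671,8.2007)
sweep = 180° − θ = 130.1016°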